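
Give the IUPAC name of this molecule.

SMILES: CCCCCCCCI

1-iodooctane

The longest carbon chain is 8 atoms: the parent is octane.
Number the chain so that the substituent locant set {1} is lower than {8} at the first point of difference.
With this numbering: an iodo group at C-1.
The name is 1-iodooctane.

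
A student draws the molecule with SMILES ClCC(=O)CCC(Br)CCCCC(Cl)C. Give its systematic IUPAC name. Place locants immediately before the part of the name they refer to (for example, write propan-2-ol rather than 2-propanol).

5-bromo-1,10-dichloroundecan-2-one

The longest chain bearing the carbonyl is 11 carbons long (undecane).
The highest-priority functional group is a ketone (C=O on an internal carbon), so the name ends in -one.
Number the chain so that numbering from this end puts the carbonyl group at C-2 rather than C-10.
That gives the carbonyl at C-2; a bromo group at C-5; chloro groups at C-1 and C-10.
Prefixes are listed alphabetically: bromo, chloro.
Putting it together: 5-bromo-1,10-dichloroundecan-2-one.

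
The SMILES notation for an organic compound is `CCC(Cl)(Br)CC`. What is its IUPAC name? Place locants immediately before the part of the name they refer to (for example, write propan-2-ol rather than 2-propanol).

The parent chain contains 5 carbons (pentane).
Both numbering directions give the same locant set; either may be used.
That gives a bromo group at C-3; a chloro group at C-3.
Substituent prefixes are cited in alphabetical order (multiplying prefixes like di-/tri- are ignored for ordering).
The name is 3-bromo-3-chloropentane.

3-bromo-3-chloropentane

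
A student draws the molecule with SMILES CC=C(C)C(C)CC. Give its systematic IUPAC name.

3,4-dimethylhex-2-ene

Counting along the main chain through the multiple bond gives 6 carbons: the parent is hexane.
There is one C=C double bond, indicated by the ending -ene.
Choose the numbering such that numbering from this end puts the double bond at C-2 rather than C-4.
That gives the double bond between C-2 and C-3; methyl groups at C-3 and C-4.
Assembling the pieces gives 3,4-dimethylhex-2-ene.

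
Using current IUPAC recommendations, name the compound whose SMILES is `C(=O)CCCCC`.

The longest chain bearing the –CHO group is 6 carbons long (hexane).
An aldehyde (terminal –CHO) is the principal characteristic group, giving the suffix -al.
Number the chain so that the aldehyde carbon is C-1 by definition.
Putting it together: hexanal.

hexanal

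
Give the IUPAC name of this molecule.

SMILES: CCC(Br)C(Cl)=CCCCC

The longest carbon chain that includes the multiple bond has 9 carbons, so the parent hydride is nonane.
The chain contains a C=C double bond, so the unsaturation ending is -ene.
Choose the numbering such that numbering from this end puts the double bond at C-4 rather than C-5.
That gives the double bond between C-4 and C-5; a bromo group at C-3; a chloro group at C-4.
Substituent prefixes are cited in alphabetical order (multiplying prefixes like di-/tri- are ignored for ordering).
The name is 3-bromo-4-chloronon-4-ene.

3-bromo-4-chloronon-4-ene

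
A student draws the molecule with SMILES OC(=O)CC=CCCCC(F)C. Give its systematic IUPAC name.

Counting along the main chain through the –COOH group and the multiple bond gives 9 carbons: the parent is nonane.
A carboxylic acid (terminal –COOH) is the principal characteristic group, giving the suffix -oic acid.
There is one C=C double bond, indicated by the ending -ene.
The numbering direction is chosen so that the carboxylic acid carbon is C-1 by definition.
With this numbering: the double bond between C-3 and C-4; a fluoro group at C-8.
Assembling the pieces gives 8-fluoronon-3-enoic acid.

8-fluoronon-3-enoic acid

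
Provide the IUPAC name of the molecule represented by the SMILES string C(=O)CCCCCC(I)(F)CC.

7-fluoro-7-iodononanal

Counting along the main chain through the –CHO group gives 9 carbons: the parent is nonane.
The principal characteristic group is an aldehyde (terminal –CHO), named with the suffix -al.
Choose the numbering such that the aldehyde carbon is C-1 by definition.
That gives a fluoro group at C-7; an iodo group at C-7.
The substituents are ordered alphabetically, ignoring any di-/tri- multipliers.
The name is 7-fluoro-7-iodononanal.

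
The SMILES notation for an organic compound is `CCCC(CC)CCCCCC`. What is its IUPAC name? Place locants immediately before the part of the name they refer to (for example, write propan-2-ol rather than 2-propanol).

4-ethyldecane

The longest carbon chain is 10 atoms: the parent is decane.
The numbering direction is chosen so that the substituent locant set {4} is lower than {7} at the first point of difference.
That gives an ethyl group at C-4.
Assembling the pieces gives 4-ethyldecane.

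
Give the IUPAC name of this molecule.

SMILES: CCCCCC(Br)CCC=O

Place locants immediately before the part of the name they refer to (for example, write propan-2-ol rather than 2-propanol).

Counting along the main chain through the –CHO group gives 9 carbons: the parent is nonane.
An aldehyde (terminal –CHO) is the principal characteristic group, giving the suffix -al.
Choose the numbering such that the aldehyde carbon is C-1 by definition.
This places a bromo group at C-4.
Putting it together: 4-bromononanal.

4-bromononanal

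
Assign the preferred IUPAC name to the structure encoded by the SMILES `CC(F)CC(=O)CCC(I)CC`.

2-fluoro-7-iodononan-4-one

The longest chain bearing the carbonyl is 9 carbons long (nonane).
A ketone (C=O on an internal carbon) is the principal characteristic group, giving the suffix -one.
The numbering direction is chosen so that numbering from this end puts the carbonyl group at C-4 rather than C-6.
With this numbering: the carbonyl at C-4; a fluoro group at C-2; an iodo group at C-7.
The substituents are ordered alphabetically, ignoring any di-/tri- multipliers.
The name is 2-fluoro-7-iodononan-4-one.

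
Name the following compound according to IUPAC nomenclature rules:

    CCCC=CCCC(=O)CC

The longest chain bearing the carbonyl and the multiple bond is 10 carbons long (decane).
A ketone (C=O on an internal carbon) is the principal characteristic group, giving the suffix -one.
There is one C=C double bond, indicated by the ending -ene.
Choose the numbering such that numbering from this end puts the carbonyl group at C-3 rather than C-8.
That gives the carbonyl at C-3; the double bond between C-6 and C-7.
Putting it together: dec-6-en-3-one.

dec-6-en-3-one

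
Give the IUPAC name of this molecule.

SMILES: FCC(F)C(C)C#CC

5,6-difluoro-4-methylhex-2-yne

The longest chain bearing the multiple bond is 6 carbons long (hexane).
A C≡C triple bond in the chain gives the infix -yne-.
Choose the numbering such that numbering from this end puts the triple bond at C-2 rather than C-4.
With this numbering: the triple bond between C-2 and C-3; fluoro groups at C-5 and C-6; a methyl group at C-4.
Substituent prefixes are cited in alphabetical order (multiplying prefixes like di-/tri- are ignored for ordering).
Assembling the pieces gives 5,6-difluoro-4-methylhex-2-yne.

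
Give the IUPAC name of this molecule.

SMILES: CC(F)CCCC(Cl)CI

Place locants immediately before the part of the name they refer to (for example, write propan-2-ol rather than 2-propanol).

The parent chain contains 7 carbons (heptane).
The numbering direction is chosen so that the substituent locant set {1,2,6} is lower than {2,6,7} at the first point of difference.
That gives a chloro group at C-2; a fluoro group at C-6; an iodo group at C-1.
Substituent prefixes are cited in alphabetical order (multiplying prefixes like di-/tri- are ignored for ordering).
Putting it together: 2-chloro-6-fluoro-1-iodoheptane.

2-chloro-6-fluoro-1-iodoheptane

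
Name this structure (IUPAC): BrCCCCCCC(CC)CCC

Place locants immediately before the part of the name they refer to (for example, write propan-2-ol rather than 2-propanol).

1-bromo-7-ethyldecane

The parent chain contains 10 carbons (decane).
Choose the numbering such that the substituent locant set {1,7} is lower than {4,10} at the first point of difference.
This places a bromo group at C-1; an ethyl group at C-7.
Substituent prefixes are cited in alphabetical order (multiplying prefixes like di-/tri- are ignored for ordering).
The name is 1-bromo-7-ethyldecane.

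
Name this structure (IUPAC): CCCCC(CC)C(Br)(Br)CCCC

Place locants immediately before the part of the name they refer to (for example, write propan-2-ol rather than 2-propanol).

The longest carbon chain is 10 atoms: the parent is decane.
The numbering direction is chosen so that the substituent locant set {5,5,6} is lower than {5,6,6} at the first point of difference.
That gives two bromo groups at C-5; an ethyl group at C-6.
The substituents are ordered alphabetically, ignoring any di-/tri- multipliers.
Putting it together: 5,5-dibromo-6-ethyldecane.

5,5-dibromo-6-ethyldecane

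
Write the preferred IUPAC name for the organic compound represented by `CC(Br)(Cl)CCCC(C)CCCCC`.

The longest continuous carbon chain has 11 atoms, so the parent hydride is undecane.
The numbering direction is chosen so that the substituent locant set {2,2,6} is lower than {6,10,10} at the first point of difference.
This places a bromo group at C-2; a chloro group at C-2; a methyl group at C-6.
Substituent prefixes are cited in alphabetical order (multiplying prefixes like di-/tri- are ignored for ordering).
The name is 2-bromo-2-chloro-6-methylundecane.

2-bromo-2-chloro-6-methylundecane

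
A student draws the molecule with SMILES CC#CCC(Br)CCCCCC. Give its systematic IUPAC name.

The longest chain bearing the multiple bond is 11 carbons long (undecane).
There is one C≡C triple bond, indicated by the ending -yne.
Choose the numbering such that numbering from this end puts the triple bond at C-2 rather than C-9.
This places the triple bond between C-2 and C-3; a bromo group at C-5.
The name is 5-bromoundec-2-yne.

5-bromoundec-2-yne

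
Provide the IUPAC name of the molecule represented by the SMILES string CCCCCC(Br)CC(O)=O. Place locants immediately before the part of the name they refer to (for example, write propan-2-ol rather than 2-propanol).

The longest chain bearing the –COOH group is 8 carbons long (octane).
The principal characteristic group is a carboxylic acid (terminal –COOH), named with the suffix -oic acid.
Choose the numbering such that the carboxylic acid carbon is C-1 by definition.
This places a bromo group at C-3.
Assembling the pieces gives 3-bromooctanoic acid.

3-bromooctanoic acid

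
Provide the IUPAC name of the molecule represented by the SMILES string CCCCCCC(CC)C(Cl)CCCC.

The longest continuous carbon chain has 12 atoms, so the parent hydride is dodecane.
Choose the numbering such that the substituent locant set {5,6} is lower than {7,8} at the first point of difference.
With this numbering: a chloro group at C-5; an ethyl group at C-6.
The substituents are ordered alphabetically, ignoring any di-/tri- multipliers.
Putting it together: 5-chloro-6-ethyldodecane.

5-chloro-6-ethyldodecane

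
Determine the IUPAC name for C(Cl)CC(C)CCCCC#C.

The longest carbon chain that includes the multiple bond has 9 carbons, so the parent hydride is nonane.
The chain contains a C≡C triple bond, so the unsaturation ending is -yne.
Choose the numbering such that numbering from this end puts the triple bond at C-1 rather than C-8.
This places the triple bond between C-1 and C-2; a chloro group at C-9; a methyl group at C-7.
The substituents are ordered alphabetically, ignoring any di-/tri- multipliers.
The name is 9-chloro-7-methylnon-1-yne.

9-chloro-7-methylnon-1-yne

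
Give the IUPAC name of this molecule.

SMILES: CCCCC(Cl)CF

The longest carbon chain is 6 atoms: the parent is hexane.
Choose the numbering such that the substituent locant set {1,2} is lower than {5,6} at the first point of difference.
That gives a chloro group at C-2; a fluoro group at C-1.
Prefixes are listed alphabetically: chloro, fluoro.
Putting it together: 2-chloro-1-fluorohexane.

2-chloro-1-fluorohexane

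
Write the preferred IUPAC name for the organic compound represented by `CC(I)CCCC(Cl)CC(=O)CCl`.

1,4-dichloro-8-iodononan-2-one

The longest chain bearing the carbonyl is 9 carbons long (nonane).
The principal characteristic group is a ketone (C=O on an internal carbon), named with the suffix -one.
The numbering direction is chosen so that numbering from this end puts the carbonyl group at C-2 rather than C-8.
This places the carbonyl at C-2; chloro groups at C-1 and C-4; an iodo group at C-8.
Substituent prefixes are cited in alphabetical order (multiplying prefixes like di-/tri- are ignored for ordering).
The name is 1,4-dichloro-8-iodononan-2-one.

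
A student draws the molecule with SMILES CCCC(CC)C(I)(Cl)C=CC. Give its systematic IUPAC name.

4-chloro-5-ethyl-4-iodooct-2-ene

Counting along the main chain through the multiple bond gives 8 carbons: the parent is octane.
The chain contains a C=C double bond, so the unsaturation ending is -ene.
Number the chain so that numbering from this end puts the double bond at C-2 rather than C-6.
That gives the double bond between C-2 and C-3; a chloro group at C-4; an ethyl group at C-5; an iodo group at C-4.
Substituent prefixes are cited in alphabetical order (multiplying prefixes like di-/tri- are ignored for ordering).
Putting it together: 4-chloro-5-ethyl-4-iodooct-2-ene.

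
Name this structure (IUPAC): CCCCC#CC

The longest carbon chain that includes the multiple bond has 7 carbons, so the parent hydride is heptane.
The chain contains a C≡C triple bond, so the unsaturation ending is -yne.
The numbering direction is chosen so that numbering from this end puts the triple bond at C-2 rather than C-5.
That gives the triple bond between C-2 and C-3.
Assembling the pieces gives hept-2-yne.

hept-2-yne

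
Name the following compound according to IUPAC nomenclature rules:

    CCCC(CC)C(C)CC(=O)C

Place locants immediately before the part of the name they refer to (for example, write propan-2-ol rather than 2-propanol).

5-ethyl-4-methyloctan-2-one

Counting along the main chain through the carbonyl gives 8 carbons: the parent is octane.
A ketone (C=O on an internal carbon) is the principal characteristic group, giving the suffix -one.
Choose the numbering such that numbering from this end puts the carbonyl group at C-2 rather than C-7.
This places the carbonyl at C-2; an ethyl group at C-5; a methyl group at C-4.
The substituents are ordered alphabetically, ignoring any di-/tri- multipliers.
The name is 5-ethyl-4-methyloctan-2-one.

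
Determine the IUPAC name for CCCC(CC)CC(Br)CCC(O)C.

The longest carbon chain that includes the –OH group has 10 carbons, so the parent hydride is decane.
The principal characteristic group is an alcohol (–OH), named with the suffix -ol.
The numbering direction is chosen so that numbering from this end puts the hydroxyl group at C-2 rather than C-9.
This places the hydroxyl at C-2; a bromo group at C-5; an ethyl group at C-7.
The substituents are ordered alphabetically, ignoring any di-/tri- multipliers.
Assembling the pieces gives 5-bromo-7-ethyldecan-2-ol.

5-bromo-7-ethyldecan-2-ol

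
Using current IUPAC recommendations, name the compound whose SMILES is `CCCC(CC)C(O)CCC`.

5-ethyloctan-4-ol

Counting along the main chain through the –OH group gives 8 carbons: the parent is octane.
The principal characteristic group is an alcohol (–OH), named with the suffix -ol.
Choose the numbering such that numbering from this end puts the hydroxyl group at C-4 rather than C-5.
That gives the hydroxyl at C-4; an ethyl group at C-5.
Assembling the pieces gives 5-ethyloctan-4-ol.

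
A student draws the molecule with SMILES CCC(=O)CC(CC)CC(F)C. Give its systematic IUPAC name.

5-ethyl-7-fluorooctan-3-one

The longest carbon chain that includes the carbonyl has 8 carbons, so the parent hydride is octane.
The principal characteristic group is a ketone (C=O on an internal carbon), named with the suffix -one.
The numbering direction is chosen so that numbering from this end puts the carbonyl group at C-3 rather than C-6.
This places the carbonyl at C-3; an ethyl group at C-5; a fluoro group at C-7.
Substituent prefixes are cited in alphabetical order (multiplying prefixes like di-/tri- are ignored for ordering).
Assembling the pieces gives 5-ethyl-7-fluorooctan-3-one.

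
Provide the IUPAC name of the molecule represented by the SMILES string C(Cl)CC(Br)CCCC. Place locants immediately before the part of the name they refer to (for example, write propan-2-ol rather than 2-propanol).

3-bromo-1-chloroheptane

The longest continuous carbon chain has 7 atoms, so the parent hydride is heptane.
Number the chain so that the substituent locant set {1,3} is lower than {5,7} at the first point of difference.
With this numbering: a bromo group at C-3; a chloro group at C-1.
Prefixes are listed alphabetically: bromo, chloro.
Assembling the pieces gives 3-bromo-1-chloroheptane.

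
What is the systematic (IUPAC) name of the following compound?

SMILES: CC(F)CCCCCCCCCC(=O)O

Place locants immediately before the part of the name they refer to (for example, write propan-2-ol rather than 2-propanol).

The longest chain bearing the –COOH group is 12 carbons long (dodecane).
The highest-priority functional group is a carboxylic acid (terminal –COOH), so the name ends in -oic acid.
The numbering direction is chosen so that the carboxylic acid carbon is C-1 by definition.
That gives a fluoro group at C-11.
Putting it together: 11-fluorododecanoic acid.

11-fluorododecanoic acid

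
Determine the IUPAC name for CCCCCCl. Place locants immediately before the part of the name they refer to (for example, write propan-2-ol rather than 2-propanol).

The parent chain contains 5 carbons (pentane).
The numbering direction is chosen so that the substituent locant set {1} is lower than {5} at the first point of difference.
With this numbering: a chloro group at C-1.
Assembling the pieces gives 1-chloropentane.

1-chloropentane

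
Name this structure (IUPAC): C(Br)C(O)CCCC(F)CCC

1-bromo-6-fluorononan-2-ol

The longest chain bearing the –OH group is 9 carbons long (nonane).
The highest-priority functional group is an alcohol (–OH), so the name ends in -ol.
Number the chain so that numbering from this end puts the hydroxyl group at C-2 rather than C-8.
That gives the hydroxyl at C-2; a bromo group at C-1; a fluoro group at C-6.
Prefixes are listed alphabetically: bromo, fluoro.
Putting it together: 1-bromo-6-fluorononan-2-ol.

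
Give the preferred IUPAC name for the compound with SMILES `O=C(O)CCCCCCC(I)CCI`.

The longest chain bearing the –COOH group is 10 carbons long (decane).
A carboxylic acid (terminal –COOH) is the principal characteristic group, giving the suffix -oic acid.
Number the chain so that the carboxylic acid carbon is C-1 by definition.
That gives iodo groups at C-8 and C-10.
The name is 8,10-diiododecanoic acid.

8,10-diiododecanoic acid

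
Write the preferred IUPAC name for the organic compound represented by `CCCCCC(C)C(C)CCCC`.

The parent chain contains 11 carbons (undecane).
Number the chain so that the substituent locant set {5,6} is lower than {6,7} at the first point of difference.
With this numbering: methyl groups at C-5 and C-6.
Assembling the pieces gives 5,6-dimethylundecane.

5,6-dimethylundecane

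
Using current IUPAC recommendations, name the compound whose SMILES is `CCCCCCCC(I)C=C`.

3-iododec-1-ene

The longest chain bearing the multiple bond is 10 carbons long (decane).
The chain contains a C=C double bond, so the unsaturation ending is -ene.
Choose the numbering such that numbering from this end puts the double bond at C-1 rather than C-9.
With this numbering: the double bond between C-1 and C-2; an iodo group at C-3.
The name is 3-iododec-1-ene.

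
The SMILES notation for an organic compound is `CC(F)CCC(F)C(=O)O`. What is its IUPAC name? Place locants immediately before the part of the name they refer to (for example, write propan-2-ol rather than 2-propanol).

The longest chain bearing the –COOH group is 6 carbons long (hexane).
A carboxylic acid (terminal –COOH) is the principal characteristic group, giving the suffix -oic acid.
Number the chain so that the carboxylic acid carbon is C-1 by definition.
This places fluoro groups at C-2 and C-5.
Assembling the pieces gives 2,5-difluorohexanoic acid.

2,5-difluorohexanoic acid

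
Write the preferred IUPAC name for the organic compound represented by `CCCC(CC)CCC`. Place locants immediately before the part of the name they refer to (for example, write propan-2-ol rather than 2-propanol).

4-ethylheptane

The longest carbon chain is 7 atoms: the parent is heptane.
The molecule is symmetric, so either numbering direction gives the same locants.
With this numbering: an ethyl group at C-4.
Assembling the pieces gives 4-ethylheptane.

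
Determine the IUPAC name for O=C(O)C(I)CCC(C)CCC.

The longest carbon chain that includes the –COOH group has 8 carbons, so the parent hydride is octane.
The principal characteristic group is a carboxylic acid (terminal –COOH), named with the suffix -oic acid.
Number the chain so that the carboxylic acid carbon is C-1 by definition.
That gives an iodo group at C-2; a methyl group at C-5.
Substituent prefixes are cited in alphabetical order (multiplying prefixes like di-/tri- are ignored for ordering).
The name is 2-iodo-5-methyloctanoic acid.

2-iodo-5-methyloctanoic acid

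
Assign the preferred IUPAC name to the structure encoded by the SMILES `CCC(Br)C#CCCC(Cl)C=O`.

The longest chain bearing the –CHO group and the multiple bond is 9 carbons long (nonane).
The principal characteristic group is an aldehyde (terminal –CHO), named with the suffix -al.
The chain contains a C≡C triple bond, so the unsaturation ending is -yne.
Choose the numbering such that the aldehyde carbon is C-1 by definition.
This places the triple bond between C-5 and C-6; a bromo group at C-7; a chloro group at C-2.
Prefixes are listed alphabetically: bromo, chloro.
Putting it together: 7-bromo-2-chloronon-5-ynal.

7-bromo-2-chloronon-5-ynal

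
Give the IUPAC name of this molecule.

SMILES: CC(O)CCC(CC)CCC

The longest carbon chain that includes the –OH group has 8 carbons, so the parent hydride is octane.
The highest-priority functional group is an alcohol (–OH), so the name ends in -ol.
The numbering direction is chosen so that numbering from this end puts the hydroxyl group at C-2 rather than C-7.
This places the hydroxyl at C-2; an ethyl group at C-5.
Assembling the pieces gives 5-ethyloctan-2-ol.

5-ethyloctan-2-ol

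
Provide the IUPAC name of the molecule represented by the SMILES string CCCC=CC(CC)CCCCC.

The longest chain bearing the multiple bond is 11 carbons long (undecane).
There is one C=C double bond, indicated by the ending -ene.
Choose the numbering such that numbering from this end puts the double bond at C-4 rather than C-7.
That gives the double bond between C-4 and C-5; an ethyl group at C-6.
The name is 6-ethylundec-4-ene.

6-ethylundec-4-ene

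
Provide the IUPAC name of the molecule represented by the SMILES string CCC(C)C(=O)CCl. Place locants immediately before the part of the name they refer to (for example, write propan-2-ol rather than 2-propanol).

Counting along the main chain through the carbonyl gives 5 carbons: the parent is pentane.
A ketone (C=O on an internal carbon) is the principal characteristic group, giving the suffix -one.
The numbering direction is chosen so that numbering from this end puts the carbonyl group at C-2 rather than C-4.
With this numbering: the carbonyl at C-2; a chloro group at C-1; a methyl group at C-3.
Substituent prefixes are cited in alphabetical order (multiplying prefixes like di-/tri- are ignored for ordering).
Assembling the pieces gives 1-chloro-3-methylpentan-2-one.

1-chloro-3-methylpentan-2-one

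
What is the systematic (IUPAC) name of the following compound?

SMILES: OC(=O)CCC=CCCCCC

The longest carbon chain that includes the –COOH group and the multiple bond has 10 carbons, so the parent hydride is decane.
A carboxylic acid (terminal –COOH) is the principal characteristic group, giving the suffix -oic acid.
The chain contains a C=C double bond, so the unsaturation ending is -ene.
Choose the numbering such that the carboxylic acid carbon is C-1 by definition.
With this numbering: the double bond between C-4 and C-5.
The name is dec-4-enoic acid.

dec-4-enoic acid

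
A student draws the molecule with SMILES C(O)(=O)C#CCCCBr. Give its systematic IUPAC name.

The longest carbon chain that includes the –COOH group and the multiple bond has 6 carbons, so the parent hydride is hexane.
The highest-priority functional group is a carboxylic acid (terminal –COOH), so the name ends in -oic acid.
There is one C≡C triple bond, indicated by the ending -yne.
The numbering direction is chosen so that the carboxylic acid carbon is C-1 by definition.
This places the triple bond between C-2 and C-3; a bromo group at C-6.
Assembling the pieces gives 6-bromohex-2-ynoic acid.

6-bromohex-2-ynoic acid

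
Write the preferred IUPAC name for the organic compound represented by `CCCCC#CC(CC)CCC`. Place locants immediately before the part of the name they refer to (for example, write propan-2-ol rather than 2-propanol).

4-ethyldec-5-yne

The longest chain bearing the multiple bond is 10 carbons long (decane).
A C≡C triple bond in the chain gives the infix -yne-.
Choose the numbering such that the substituent locant set {4} is lower than {7} at the first point of difference.
With this numbering: the triple bond between C-5 and C-6; an ethyl group at C-4.
Assembling the pieces gives 4-ethyldec-5-yne.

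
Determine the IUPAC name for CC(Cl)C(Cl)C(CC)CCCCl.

The parent chain contains 7 carbons (heptane).
Number the chain so that the substituent locant set {1,4,5,6} is lower than {2,3,4,7} at the first point of difference.
With this numbering: chloro groups at C-1 and C-5 and C-6; an ethyl group at C-4.
Substituent prefixes are cited in alphabetical order (multiplying prefixes like di-/tri- are ignored for ordering).
Assembling the pieces gives 1,5,6-trichloro-4-ethylheptane.

1,5,6-trichloro-4-ethylheptane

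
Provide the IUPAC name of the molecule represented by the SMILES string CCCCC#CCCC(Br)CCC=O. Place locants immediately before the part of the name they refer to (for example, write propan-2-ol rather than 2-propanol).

The longest carbon chain that includes the –CHO group and the multiple bond has 12 carbons, so the parent hydride is dodecane.
An aldehyde (terminal –CHO) is the principal characteristic group, giving the suffix -al.
The chain contains a C≡C triple bond, so the unsaturation ending is -yne.
Choose the numbering such that the aldehyde carbon is C-1 by definition.
That gives the triple bond between C-7 and C-8; a bromo group at C-4.
The name is 4-bromododec-7-ynal.

4-bromododec-7-ynal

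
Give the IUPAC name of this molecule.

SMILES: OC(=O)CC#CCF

Counting along the main chain through the –COOH group and the multiple bond gives 5 carbons: the parent is pentane.
The highest-priority functional group is a carboxylic acid (terminal –COOH), so the name ends in -oic acid.
A C≡C triple bond in the chain gives the infix -yne-.
Number the chain so that the carboxylic acid carbon is C-1 by definition.
With this numbering: the triple bond between C-3 and C-4; a fluoro group at C-5.
Putting it together: 5-fluoropent-3-ynoic acid.

5-fluoropent-3-ynoic acid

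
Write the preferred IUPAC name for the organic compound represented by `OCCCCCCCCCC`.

decan-1-ol

Counting along the main chain through the –OH group gives 10 carbons: the parent is decane.
An alcohol (–OH) is the principal characteristic group, giving the suffix -ol.
Number the chain so that numbering from this end puts the hydroxyl group at C-1 rather than C-10.
This places the hydroxyl at C-1.
The name is decan-1-ol.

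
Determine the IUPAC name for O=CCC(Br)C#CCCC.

3-bromooct-4-ynal

The longest chain bearing the –CHO group and the multiple bond is 8 carbons long (octane).
The principal characteristic group is an aldehyde (terminal –CHO), named with the suffix -al.
There is one C≡C triple bond, indicated by the ending -yne.
Choose the numbering such that the aldehyde carbon is C-1 by definition.
That gives the triple bond between C-4 and C-5; a bromo group at C-3.
The name is 3-bromooct-4-ynal.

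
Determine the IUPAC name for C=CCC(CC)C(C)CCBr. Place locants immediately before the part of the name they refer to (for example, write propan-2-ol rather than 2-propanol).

7-bromo-4-ethyl-5-methylhept-1-ene

The longest carbon chain that includes the multiple bond has 7 carbons, so the parent hydride is heptane.
A C=C double bond in the chain gives the infix -ene-.
Choose the numbering such that numbering from this end puts the double bond at C-1 rather than C-6.
That gives the double bond between C-1 and C-2; a bromo group at C-7; an ethyl group at C-4; a methyl group at C-5.
Substituent prefixes are cited in alphabetical order (multiplying prefixes like di-/tri- are ignored for ordering).
Putting it together: 7-bromo-4-ethyl-5-methylhept-1-ene.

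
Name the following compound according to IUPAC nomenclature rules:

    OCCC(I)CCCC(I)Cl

7-chloro-3,7-diiodoheptan-1-ol

The longest carbon chain that includes the –OH group has 7 carbons, so the parent hydride is heptane.
An alcohol (–OH) is the principal characteristic group, giving the suffix -ol.
Choose the numbering such that numbering from this end puts the hydroxyl group at C-1 rather than C-7.
This places the hydroxyl at C-1; a chloro group at C-7; iodo groups at C-3 and C-7.
The substituents are ordered alphabetically, ignoring any di-/tri- multipliers.
Assembling the pieces gives 7-chloro-3,7-diiodoheptan-1-ol.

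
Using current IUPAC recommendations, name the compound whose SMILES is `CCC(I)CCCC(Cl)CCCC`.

7-chloro-3-iodoundecane

The longest carbon chain is 11 atoms: the parent is undecane.
Number the chain so that the substituent locant set {3,7} is lower than {5,9} at the first point of difference.
That gives a chloro group at C-7; an iodo group at C-3.
The substituents are ordered alphabetically, ignoring any di-/tri- multipliers.
The name is 7-chloro-3-iodoundecane.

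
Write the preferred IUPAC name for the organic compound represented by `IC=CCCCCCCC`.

1-iodonon-1-ene

The longest carbon chain that includes the multiple bond has 9 carbons, so the parent hydride is nonane.
A C=C double bond in the chain gives the infix -ene-.
The numbering direction is chosen so that numbering from this end puts the double bond at C-1 rather than C-8.
With this numbering: the double bond between C-1 and C-2; an iodo group at C-1.
The name is 1-iodonon-1-ene.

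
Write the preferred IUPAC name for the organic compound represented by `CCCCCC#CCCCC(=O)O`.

undec-5-ynoic acid

The longest chain bearing the –COOH group and the multiple bond is 11 carbons long (undecane).
The highest-priority functional group is a carboxylic acid (terminal –COOH), so the name ends in -oic acid.
There is one C≡C triple bond, indicated by the ending -yne.
The numbering direction is chosen so that the carboxylic acid carbon is C-1 by definition.
With this numbering: the triple bond between C-5 and C-6.
Assembling the pieces gives undec-5-ynoic acid.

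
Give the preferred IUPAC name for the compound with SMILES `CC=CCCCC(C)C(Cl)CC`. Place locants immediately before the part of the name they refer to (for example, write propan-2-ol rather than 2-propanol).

8-chloro-7-methyldec-2-ene

The longest chain bearing the multiple bond is 10 carbons long (decane).
The chain contains a C=C double bond, so the unsaturation ending is -ene.
The numbering direction is chosen so that numbering from this end puts the double bond at C-2 rather than C-8.
That gives the double bond between C-2 and C-3; a chloro group at C-8; a methyl group at C-7.
Prefixes are listed alphabetically: chloro, methyl.
Putting it together: 8-chloro-7-methyldec-2-ene.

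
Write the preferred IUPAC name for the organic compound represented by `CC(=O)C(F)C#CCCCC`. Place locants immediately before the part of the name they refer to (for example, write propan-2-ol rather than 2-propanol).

3-fluoronon-4-yn-2-one

The longest chain bearing the carbonyl and the multiple bond is 9 carbons long (nonane).
The highest-priority functional group is a ketone (C=O on an internal carbon), so the name ends in -one.
The chain contains a C≡C triple bond, so the unsaturation ending is -yne.
Choose the numbering such that numbering from this end puts the carbonyl group at C-2 rather than C-8.
That gives the carbonyl at C-2; the triple bond between C-4 and C-5; a fluoro group at C-3.
The name is 3-fluoronon-4-yn-2-one.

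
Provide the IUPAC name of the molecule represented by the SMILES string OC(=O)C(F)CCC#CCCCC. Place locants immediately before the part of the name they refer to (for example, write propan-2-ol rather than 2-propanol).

The longest carbon chain that includes the –COOH group and the multiple bond has 10 carbons, so the parent hydride is decane.
A carboxylic acid (terminal –COOH) is the principal characteristic group, giving the suffix -oic acid.
A C≡C triple bond in the chain gives the infix -yne-.
Choose the numbering such that the carboxylic acid carbon is C-1 by definition.
With this numbering: the triple bond between C-5 and C-6; a fluoro group at C-2.
Putting it together: 2-fluorodec-5-ynoic acid.

2-fluorodec-5-ynoic acid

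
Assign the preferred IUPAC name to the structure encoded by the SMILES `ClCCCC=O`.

4-chlorobutanal

Counting along the main chain through the –CHO group gives 4 carbons: the parent is butane.
The highest-priority functional group is an aldehyde (terminal –CHO), so the name ends in -al.
The numbering direction is chosen so that the aldehyde carbon is C-1 by definition.
This places a chloro group at C-4.
The name is 4-chlorobutanal.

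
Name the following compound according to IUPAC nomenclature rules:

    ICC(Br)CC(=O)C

4-bromo-5-iodopentan-2-one

The longest carbon chain that includes the carbonyl has 5 carbons, so the parent hydride is pentane.
A ketone (C=O on an internal carbon) is the principal characteristic group, giving the suffix -one.
The numbering direction is chosen so that numbering from this end puts the carbonyl group at C-2 rather than C-4.
That gives the carbonyl at C-2; a bromo group at C-4; an iodo group at C-5.
Prefixes are listed alphabetically: bromo, iodo.
Putting it together: 4-bromo-5-iodopentan-2-one.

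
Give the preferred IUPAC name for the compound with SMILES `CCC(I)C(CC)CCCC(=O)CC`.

The longest carbon chain that includes the carbonyl has 10 carbons, so the parent hydride is decane.
A ketone (C=O on an internal carbon) is the principal characteristic group, giving the suffix -one.
Choose the numbering such that numbering from this end puts the carbonyl group at C-3 rather than C-8.
With this numbering: the carbonyl at C-3; an ethyl group at C-7; an iodo group at C-8.
Prefixes are listed alphabetically: ethyl, iodo.
Putting it together: 7-ethyl-8-iododecan-3-one.

7-ethyl-8-iododecan-3-one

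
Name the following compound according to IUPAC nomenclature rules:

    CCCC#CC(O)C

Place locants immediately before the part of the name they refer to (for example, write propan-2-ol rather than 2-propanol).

hept-3-yn-2-ol

Counting along the main chain through the –OH group and the multiple bond gives 7 carbons: the parent is heptane.
The highest-priority functional group is an alcohol (–OH), so the name ends in -ol.
There is one C≡C triple bond, indicated by the ending -yne.
Choose the numbering such that numbering from this end puts the hydroxyl group at C-2 rather than C-6.
This places the hydroxyl at C-2; the triple bond between C-3 and C-4.
Putting it together: hept-3-yn-2-ol.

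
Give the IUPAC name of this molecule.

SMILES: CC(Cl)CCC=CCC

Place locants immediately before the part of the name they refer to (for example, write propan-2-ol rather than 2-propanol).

7-chlorooct-3-ene

Counting along the main chain through the multiple bond gives 8 carbons: the parent is octane.
There is one C=C double bond, indicated by the ending -ene.
Number the chain so that numbering from this end puts the double bond at C-3 rather than C-5.
This places the double bond between C-3 and C-4; a chloro group at C-7.
Putting it together: 7-chlorooct-3-ene.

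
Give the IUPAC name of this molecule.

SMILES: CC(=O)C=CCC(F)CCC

The longest carbon chain that includes the carbonyl and the multiple bond has 9 carbons, so the parent hydride is nonane.
The highest-priority functional group is a ketone (C=O on an internal carbon), so the name ends in -one.
There is one C=C double bond, indicated by the ending -ene.
Choose the numbering such that numbering from this end puts the carbonyl group at C-2 rather than C-8.
With this numbering: the carbonyl at C-2; the double bond between C-3 and C-4; a fluoro group at C-6.
Assembling the pieces gives 6-fluoronon-3-en-2-one.

6-fluoronon-3-en-2-one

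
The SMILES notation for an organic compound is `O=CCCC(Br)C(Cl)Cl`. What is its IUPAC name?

4-bromo-5,5-dichloropentanal

The longest carbon chain that includes the –CHO group has 5 carbons, so the parent hydride is pentane.
An aldehyde (terminal –CHO) is the principal characteristic group, giving the suffix -al.
The numbering direction is chosen so that the aldehyde carbon is C-1 by definition.
This places a bromo group at C-4; two chloro groups at C-5.
Substituent prefixes are cited in alphabetical order (multiplying prefixes like di-/tri- are ignored for ordering).
Assembling the pieces gives 4-bromo-5,5-dichloropentanal.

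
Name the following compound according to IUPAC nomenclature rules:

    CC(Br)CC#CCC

The longest chain bearing the multiple bond is 7 carbons long (heptane).
There is one C≡C triple bond, indicated by the ending -yne.
Number the chain so that numbering from this end puts the triple bond at C-3 rather than C-4.
With this numbering: the triple bond between C-3 and C-4; a bromo group at C-6.
The name is 6-bromohept-3-yne.

6-bromohept-3-yne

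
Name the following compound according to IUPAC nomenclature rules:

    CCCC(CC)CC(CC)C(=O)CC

4,6-diethylnonan-3-one

The longest chain bearing the carbonyl is 9 carbons long (nonane).
A ketone (C=O on an internal carbon) is the principal characteristic group, giving the suffix -one.
Choose the numbering such that numbering from this end puts the carbonyl group at C-3 rather than C-7.
This places the carbonyl at C-3; ethyl groups at C-4 and C-6.
Putting it together: 4,6-diethylnonan-3-one.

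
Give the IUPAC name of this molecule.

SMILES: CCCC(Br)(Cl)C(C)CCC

4-bromo-4-chloro-5-methyloctane

The longest continuous carbon chain has 8 atoms, so the parent hydride is octane.
The numbering direction is chosen so that the substituent locant set {4,4,5} is lower than {4,5,5} at the first point of difference.
With this numbering: a bromo group at C-4; a chloro group at C-4; a methyl group at C-5.
Prefixes are listed alphabetically: bromo, chloro, methyl.
Putting it together: 4-bromo-4-chloro-5-methyloctane.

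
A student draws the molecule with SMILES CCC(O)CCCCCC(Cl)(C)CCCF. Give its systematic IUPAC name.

The longest carbon chain that includes the –OH group has 12 carbons, so the parent hydride is dodecane.
An alcohol (–OH) is the principal characteristic group, giving the suffix -ol.
The numbering direction is chosen so that numbering from this end puts the hydroxyl group at C-3 rather than C-10.
This places the hydroxyl at C-3; a chloro group at C-9; a fluoro group at C-12; a methyl group at C-9.
Prefixes are listed alphabetically: chloro, fluoro, methyl.
Putting it together: 9-chloro-12-fluoro-9-methyldodecan-3-ol.

9-chloro-12-fluoro-9-methyldodecan-3-ol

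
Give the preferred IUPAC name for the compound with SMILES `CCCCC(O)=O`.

pentanoic acid

The longest carbon chain that includes the –COOH group has 5 carbons, so the parent hydride is pentane.
The principal characteristic group is a carboxylic acid (terminal –COOH), named with the suffix -oic acid.
The numbering direction is chosen so that the carboxylic acid carbon is C-1 by definition.
Assembling the pieces gives pentanoic acid.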